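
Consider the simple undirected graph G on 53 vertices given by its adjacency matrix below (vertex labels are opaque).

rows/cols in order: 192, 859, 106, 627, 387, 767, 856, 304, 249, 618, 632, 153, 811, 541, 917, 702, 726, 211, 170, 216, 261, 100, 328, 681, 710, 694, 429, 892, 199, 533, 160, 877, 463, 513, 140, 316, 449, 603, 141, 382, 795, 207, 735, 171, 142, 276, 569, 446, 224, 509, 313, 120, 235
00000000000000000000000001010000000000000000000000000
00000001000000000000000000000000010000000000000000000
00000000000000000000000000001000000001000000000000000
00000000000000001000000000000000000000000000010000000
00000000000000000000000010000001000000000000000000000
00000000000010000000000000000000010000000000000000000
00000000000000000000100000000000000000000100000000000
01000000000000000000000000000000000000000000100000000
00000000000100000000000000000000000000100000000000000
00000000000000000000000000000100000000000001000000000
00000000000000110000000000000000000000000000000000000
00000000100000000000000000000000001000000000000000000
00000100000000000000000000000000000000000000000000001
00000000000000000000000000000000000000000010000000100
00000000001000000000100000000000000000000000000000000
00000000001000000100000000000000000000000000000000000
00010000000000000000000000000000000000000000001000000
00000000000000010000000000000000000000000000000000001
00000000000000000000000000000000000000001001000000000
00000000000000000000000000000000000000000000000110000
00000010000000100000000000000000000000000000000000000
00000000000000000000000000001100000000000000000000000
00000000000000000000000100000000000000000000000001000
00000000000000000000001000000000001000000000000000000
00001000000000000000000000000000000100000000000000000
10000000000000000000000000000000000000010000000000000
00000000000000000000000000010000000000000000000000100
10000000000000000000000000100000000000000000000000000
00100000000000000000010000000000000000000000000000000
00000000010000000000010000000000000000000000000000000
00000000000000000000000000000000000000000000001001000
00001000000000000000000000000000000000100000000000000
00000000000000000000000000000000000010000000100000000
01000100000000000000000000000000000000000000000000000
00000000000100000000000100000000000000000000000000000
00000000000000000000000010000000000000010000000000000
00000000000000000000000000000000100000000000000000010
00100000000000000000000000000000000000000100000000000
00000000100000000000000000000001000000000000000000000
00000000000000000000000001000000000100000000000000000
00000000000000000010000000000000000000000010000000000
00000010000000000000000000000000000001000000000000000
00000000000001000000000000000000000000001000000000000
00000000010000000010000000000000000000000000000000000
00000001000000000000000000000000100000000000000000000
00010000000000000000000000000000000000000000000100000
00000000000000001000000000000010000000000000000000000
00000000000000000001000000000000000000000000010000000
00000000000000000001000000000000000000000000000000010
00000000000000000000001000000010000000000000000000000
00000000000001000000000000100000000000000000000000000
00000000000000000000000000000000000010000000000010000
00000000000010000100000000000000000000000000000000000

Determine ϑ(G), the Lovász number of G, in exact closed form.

Vertex 702 has 2 neighbors: 632, 211.
deg(170) = 2; N(170) = {795, 171}.
deg(235) = 2; N(235) = {811, 211}.
Vertex 795 has 2 neighbors: 170, 735.
G on 53 vertices is 2-regular; a single 53-cycle (edge-transitive).
The 27 distinct eigenvalues: [2.0, 1.98596, 1.94405, 1.87484, 1.77931, 1.65881, 1.51502, 1.34997, 1.16596, 0.96558, 0.75166, 0.52717, 0.29529, 0.05927, -0.17759, -0.41196, -0.64054, -0.86013, -1.06765, -1.26018, -1.43501, -1.58971, -1.72209, -1.83029, -1.9128, -1.96846, -1.99649].
With N=53: ϑ(G) = 53·(-(-1)*2*cos(pi/53))/(2−(-2*cos(pi/53))) = 53*cos(pi/53)/(cos(pi/53) + 1).
ϑ(G) ≈ 26.4767.
Sandwich: α(G)=26 ≤ ϑ(G)=53*cos(pi/53)/(cos(pi/53) + 1) ≤ χ(Ḡ)=27 (both strict).

53*cos(pi/53)/(cos(pi/53) + 1)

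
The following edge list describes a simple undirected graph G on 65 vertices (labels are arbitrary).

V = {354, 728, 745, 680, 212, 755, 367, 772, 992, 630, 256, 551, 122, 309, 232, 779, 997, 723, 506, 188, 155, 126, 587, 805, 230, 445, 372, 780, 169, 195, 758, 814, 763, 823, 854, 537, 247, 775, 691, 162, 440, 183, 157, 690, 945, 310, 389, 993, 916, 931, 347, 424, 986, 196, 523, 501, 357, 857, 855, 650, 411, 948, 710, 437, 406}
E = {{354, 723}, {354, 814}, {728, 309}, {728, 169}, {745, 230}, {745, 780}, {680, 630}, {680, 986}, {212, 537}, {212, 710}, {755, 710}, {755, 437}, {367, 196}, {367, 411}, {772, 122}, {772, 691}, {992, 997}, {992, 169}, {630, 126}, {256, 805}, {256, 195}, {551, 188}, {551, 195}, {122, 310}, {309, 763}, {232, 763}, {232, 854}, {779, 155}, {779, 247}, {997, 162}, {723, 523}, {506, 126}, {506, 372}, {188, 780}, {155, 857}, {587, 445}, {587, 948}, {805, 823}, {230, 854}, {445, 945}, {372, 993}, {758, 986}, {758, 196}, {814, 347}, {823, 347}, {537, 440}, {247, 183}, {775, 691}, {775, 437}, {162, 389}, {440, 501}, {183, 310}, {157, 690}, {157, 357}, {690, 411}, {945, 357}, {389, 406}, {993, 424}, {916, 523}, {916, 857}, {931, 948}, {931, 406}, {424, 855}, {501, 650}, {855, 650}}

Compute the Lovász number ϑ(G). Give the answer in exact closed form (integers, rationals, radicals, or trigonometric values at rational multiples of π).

deg(805) = 2; N(805) = {256, 823}.
N(814) = {354, 347}, |N(814)| = 2.
deg(195) = 2; N(195) = {256, 551}.
deg(389) = 2; N(389) = {162, 406}.
2-regular, N=65; a single 65-cycle (edge-transitive).
The 33 distinct eigenvalues: [2.0, 1.991, 1.963, 1.916, 1.852, 1.771, 1.673, 1.559, 1.431, 1.29, 1.136, 0.972, 0.799, 0.618, 0.432, 0.241, 0.048, -0.145, -0.337, -0.525, -0.709, -0.886, -1.055, -1.214, -1.362, -1.497, -1.618, -1.724, -1.814, -1.887, -1.942, -1.979, -1.998].
Lovász: ϑ = −65(-2*cos(pi/65))/(2+-(-1)*2*cos(pi/65)) = 65*cos(pi/65)/(cos(pi/65) + 1).
≈ 32.48101260 (to 8 d.p.).
α=32, χ(Ḡ)=33; ϑ=65*cos(pi/65)/(cos(pi/65) + 1) lies between (both strict).

65*cos(pi/65)/(cos(pi/65) + 1)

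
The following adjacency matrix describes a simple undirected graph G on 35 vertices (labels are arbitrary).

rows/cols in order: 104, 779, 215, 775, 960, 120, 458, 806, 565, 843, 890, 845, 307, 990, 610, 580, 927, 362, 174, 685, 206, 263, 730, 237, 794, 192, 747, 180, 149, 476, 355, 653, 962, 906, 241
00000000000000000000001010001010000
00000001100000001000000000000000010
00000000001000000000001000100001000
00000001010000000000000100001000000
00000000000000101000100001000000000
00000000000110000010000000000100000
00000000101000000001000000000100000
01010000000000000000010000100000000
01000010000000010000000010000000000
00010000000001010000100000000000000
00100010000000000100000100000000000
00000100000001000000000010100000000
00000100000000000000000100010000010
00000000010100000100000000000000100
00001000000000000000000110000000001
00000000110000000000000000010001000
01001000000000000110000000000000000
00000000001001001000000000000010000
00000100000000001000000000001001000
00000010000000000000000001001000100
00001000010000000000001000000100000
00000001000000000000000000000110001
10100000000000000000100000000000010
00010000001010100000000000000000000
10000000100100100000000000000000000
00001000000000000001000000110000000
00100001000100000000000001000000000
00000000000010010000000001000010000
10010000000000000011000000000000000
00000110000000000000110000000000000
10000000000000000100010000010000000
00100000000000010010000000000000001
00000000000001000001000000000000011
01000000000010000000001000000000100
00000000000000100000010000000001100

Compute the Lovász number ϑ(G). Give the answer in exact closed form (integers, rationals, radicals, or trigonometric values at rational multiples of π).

N(149) = {104, 775, 174, 685}, |N(149)| = 4.
N(206) = {960, 843, 730, 476}, |N(206)| = 4.
Vertex 906 has 4 neighbors: 779, 307, 730, 962.
N(685) = {458, 192, 149, 962}, |N(685)| = 4.
Every vertex has degree 4 (N=35); Kneser-type, 3-subsets of [7].
spec(A) ≈ [4.0, 2.0, -1.0, -3.0] (distinct, 4 d.p.).
Lovász (edge-transitive): ϑ = −35·(-3)/((4)−(-3)) = 15.
= 15.00000000… (decimal).

15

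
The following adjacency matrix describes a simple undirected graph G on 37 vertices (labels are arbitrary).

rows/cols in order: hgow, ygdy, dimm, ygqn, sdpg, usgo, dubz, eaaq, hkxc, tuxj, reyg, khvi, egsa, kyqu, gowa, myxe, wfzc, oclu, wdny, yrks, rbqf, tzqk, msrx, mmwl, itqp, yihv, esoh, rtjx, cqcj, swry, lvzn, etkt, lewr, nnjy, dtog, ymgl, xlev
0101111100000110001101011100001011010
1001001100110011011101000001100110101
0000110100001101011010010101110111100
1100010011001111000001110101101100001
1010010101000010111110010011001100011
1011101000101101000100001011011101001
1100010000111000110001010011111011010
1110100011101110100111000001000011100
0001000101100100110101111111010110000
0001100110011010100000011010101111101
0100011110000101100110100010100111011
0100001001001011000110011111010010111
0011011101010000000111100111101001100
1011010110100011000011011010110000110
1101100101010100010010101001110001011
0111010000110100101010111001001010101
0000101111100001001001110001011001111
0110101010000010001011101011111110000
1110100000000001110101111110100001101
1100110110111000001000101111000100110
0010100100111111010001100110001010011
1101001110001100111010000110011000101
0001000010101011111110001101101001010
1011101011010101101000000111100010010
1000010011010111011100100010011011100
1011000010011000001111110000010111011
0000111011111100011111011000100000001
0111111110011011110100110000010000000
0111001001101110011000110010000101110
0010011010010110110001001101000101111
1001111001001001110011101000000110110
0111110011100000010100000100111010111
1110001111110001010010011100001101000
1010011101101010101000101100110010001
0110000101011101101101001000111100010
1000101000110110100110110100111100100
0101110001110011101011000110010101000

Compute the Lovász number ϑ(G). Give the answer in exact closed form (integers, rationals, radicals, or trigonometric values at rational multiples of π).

N(hkxc) = {ygqn, eaaq, tuxj, reyg, kyqu, wfzc, oclu, yrks, tzqk, msrx, mmwl, itqp, yihv, esoh, rtjx, swry, etkt, lewr}, |N(hkxc)| = 18.
N(swry) = {dimm, usgo, dubz, hkxc, khvi, kyqu, gowa, wfzc, oclu, tzqk, itqp, yihv, rtjx, etkt, nnjy, dtog, ymgl, xlev}, |N(swry)| = 18.
deg(tuxj) = 18; N(tuxj) = {ygqn, sdpg, eaaq, hkxc, khvi, egsa, gowa, wfzc, mmwl, itqp, esoh, cqcj, lvzn, etkt, lewr, nnjy, dtog, xlev}.
deg(dubz) = 18; N(dubz) = {hgow, ygdy, usgo, reyg, khvi, egsa, wfzc, oclu, tzqk, mmwl, esoh, rtjx, cqcj, swry, lvzn, lewr, nnjy, ymgl}.
deg(v) = 18 for all v (|V|=37); SR(37,18,8,9) — a Paley graph.
Distinct eigenvalues (to 3 d.p.): [18.0, 2.541, -3.541].
Lovász (edge-transitive): ϑ = −37·(-sqrt(37)/2 - 1/2)/((18)−(-sqrt(37)/2 - 1/2)) = sqrt(37).
= 6.0828… (decimal).

sqrt(37)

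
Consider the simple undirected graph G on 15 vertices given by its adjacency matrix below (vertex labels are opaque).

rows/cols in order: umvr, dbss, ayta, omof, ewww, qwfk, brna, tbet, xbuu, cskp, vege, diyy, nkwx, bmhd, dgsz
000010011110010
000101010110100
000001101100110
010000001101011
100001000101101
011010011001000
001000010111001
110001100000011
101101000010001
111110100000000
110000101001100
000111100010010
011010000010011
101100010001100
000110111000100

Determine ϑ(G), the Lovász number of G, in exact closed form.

5

Vertex ayta has 6 neighbors: qwfk, brna, xbuu, cskp, nkwx, bmhd.
N(tbet) = {umvr, dbss, qwfk, brna, bmhd, dgsz}, |N(tbet)| = 6.
N(nkwx) = {dbss, ayta, ewww, vege, bmhd, dgsz}, |N(nkwx)| = 6.
deg(umvr) = 6; N(umvr) = {ewww, tbet, xbuu, cskp, vege, bmhd}.
Every vertex has degree 6 (N=15); this is K(6,2), the Kneser graph.
Distinct eigenvalues (to 3 d.p.): [6.0, 1.0, -3.0].
−15·(-3) / ((6)−(-3)) = 5 = ϑ(G).
= 5.0000… (decimal).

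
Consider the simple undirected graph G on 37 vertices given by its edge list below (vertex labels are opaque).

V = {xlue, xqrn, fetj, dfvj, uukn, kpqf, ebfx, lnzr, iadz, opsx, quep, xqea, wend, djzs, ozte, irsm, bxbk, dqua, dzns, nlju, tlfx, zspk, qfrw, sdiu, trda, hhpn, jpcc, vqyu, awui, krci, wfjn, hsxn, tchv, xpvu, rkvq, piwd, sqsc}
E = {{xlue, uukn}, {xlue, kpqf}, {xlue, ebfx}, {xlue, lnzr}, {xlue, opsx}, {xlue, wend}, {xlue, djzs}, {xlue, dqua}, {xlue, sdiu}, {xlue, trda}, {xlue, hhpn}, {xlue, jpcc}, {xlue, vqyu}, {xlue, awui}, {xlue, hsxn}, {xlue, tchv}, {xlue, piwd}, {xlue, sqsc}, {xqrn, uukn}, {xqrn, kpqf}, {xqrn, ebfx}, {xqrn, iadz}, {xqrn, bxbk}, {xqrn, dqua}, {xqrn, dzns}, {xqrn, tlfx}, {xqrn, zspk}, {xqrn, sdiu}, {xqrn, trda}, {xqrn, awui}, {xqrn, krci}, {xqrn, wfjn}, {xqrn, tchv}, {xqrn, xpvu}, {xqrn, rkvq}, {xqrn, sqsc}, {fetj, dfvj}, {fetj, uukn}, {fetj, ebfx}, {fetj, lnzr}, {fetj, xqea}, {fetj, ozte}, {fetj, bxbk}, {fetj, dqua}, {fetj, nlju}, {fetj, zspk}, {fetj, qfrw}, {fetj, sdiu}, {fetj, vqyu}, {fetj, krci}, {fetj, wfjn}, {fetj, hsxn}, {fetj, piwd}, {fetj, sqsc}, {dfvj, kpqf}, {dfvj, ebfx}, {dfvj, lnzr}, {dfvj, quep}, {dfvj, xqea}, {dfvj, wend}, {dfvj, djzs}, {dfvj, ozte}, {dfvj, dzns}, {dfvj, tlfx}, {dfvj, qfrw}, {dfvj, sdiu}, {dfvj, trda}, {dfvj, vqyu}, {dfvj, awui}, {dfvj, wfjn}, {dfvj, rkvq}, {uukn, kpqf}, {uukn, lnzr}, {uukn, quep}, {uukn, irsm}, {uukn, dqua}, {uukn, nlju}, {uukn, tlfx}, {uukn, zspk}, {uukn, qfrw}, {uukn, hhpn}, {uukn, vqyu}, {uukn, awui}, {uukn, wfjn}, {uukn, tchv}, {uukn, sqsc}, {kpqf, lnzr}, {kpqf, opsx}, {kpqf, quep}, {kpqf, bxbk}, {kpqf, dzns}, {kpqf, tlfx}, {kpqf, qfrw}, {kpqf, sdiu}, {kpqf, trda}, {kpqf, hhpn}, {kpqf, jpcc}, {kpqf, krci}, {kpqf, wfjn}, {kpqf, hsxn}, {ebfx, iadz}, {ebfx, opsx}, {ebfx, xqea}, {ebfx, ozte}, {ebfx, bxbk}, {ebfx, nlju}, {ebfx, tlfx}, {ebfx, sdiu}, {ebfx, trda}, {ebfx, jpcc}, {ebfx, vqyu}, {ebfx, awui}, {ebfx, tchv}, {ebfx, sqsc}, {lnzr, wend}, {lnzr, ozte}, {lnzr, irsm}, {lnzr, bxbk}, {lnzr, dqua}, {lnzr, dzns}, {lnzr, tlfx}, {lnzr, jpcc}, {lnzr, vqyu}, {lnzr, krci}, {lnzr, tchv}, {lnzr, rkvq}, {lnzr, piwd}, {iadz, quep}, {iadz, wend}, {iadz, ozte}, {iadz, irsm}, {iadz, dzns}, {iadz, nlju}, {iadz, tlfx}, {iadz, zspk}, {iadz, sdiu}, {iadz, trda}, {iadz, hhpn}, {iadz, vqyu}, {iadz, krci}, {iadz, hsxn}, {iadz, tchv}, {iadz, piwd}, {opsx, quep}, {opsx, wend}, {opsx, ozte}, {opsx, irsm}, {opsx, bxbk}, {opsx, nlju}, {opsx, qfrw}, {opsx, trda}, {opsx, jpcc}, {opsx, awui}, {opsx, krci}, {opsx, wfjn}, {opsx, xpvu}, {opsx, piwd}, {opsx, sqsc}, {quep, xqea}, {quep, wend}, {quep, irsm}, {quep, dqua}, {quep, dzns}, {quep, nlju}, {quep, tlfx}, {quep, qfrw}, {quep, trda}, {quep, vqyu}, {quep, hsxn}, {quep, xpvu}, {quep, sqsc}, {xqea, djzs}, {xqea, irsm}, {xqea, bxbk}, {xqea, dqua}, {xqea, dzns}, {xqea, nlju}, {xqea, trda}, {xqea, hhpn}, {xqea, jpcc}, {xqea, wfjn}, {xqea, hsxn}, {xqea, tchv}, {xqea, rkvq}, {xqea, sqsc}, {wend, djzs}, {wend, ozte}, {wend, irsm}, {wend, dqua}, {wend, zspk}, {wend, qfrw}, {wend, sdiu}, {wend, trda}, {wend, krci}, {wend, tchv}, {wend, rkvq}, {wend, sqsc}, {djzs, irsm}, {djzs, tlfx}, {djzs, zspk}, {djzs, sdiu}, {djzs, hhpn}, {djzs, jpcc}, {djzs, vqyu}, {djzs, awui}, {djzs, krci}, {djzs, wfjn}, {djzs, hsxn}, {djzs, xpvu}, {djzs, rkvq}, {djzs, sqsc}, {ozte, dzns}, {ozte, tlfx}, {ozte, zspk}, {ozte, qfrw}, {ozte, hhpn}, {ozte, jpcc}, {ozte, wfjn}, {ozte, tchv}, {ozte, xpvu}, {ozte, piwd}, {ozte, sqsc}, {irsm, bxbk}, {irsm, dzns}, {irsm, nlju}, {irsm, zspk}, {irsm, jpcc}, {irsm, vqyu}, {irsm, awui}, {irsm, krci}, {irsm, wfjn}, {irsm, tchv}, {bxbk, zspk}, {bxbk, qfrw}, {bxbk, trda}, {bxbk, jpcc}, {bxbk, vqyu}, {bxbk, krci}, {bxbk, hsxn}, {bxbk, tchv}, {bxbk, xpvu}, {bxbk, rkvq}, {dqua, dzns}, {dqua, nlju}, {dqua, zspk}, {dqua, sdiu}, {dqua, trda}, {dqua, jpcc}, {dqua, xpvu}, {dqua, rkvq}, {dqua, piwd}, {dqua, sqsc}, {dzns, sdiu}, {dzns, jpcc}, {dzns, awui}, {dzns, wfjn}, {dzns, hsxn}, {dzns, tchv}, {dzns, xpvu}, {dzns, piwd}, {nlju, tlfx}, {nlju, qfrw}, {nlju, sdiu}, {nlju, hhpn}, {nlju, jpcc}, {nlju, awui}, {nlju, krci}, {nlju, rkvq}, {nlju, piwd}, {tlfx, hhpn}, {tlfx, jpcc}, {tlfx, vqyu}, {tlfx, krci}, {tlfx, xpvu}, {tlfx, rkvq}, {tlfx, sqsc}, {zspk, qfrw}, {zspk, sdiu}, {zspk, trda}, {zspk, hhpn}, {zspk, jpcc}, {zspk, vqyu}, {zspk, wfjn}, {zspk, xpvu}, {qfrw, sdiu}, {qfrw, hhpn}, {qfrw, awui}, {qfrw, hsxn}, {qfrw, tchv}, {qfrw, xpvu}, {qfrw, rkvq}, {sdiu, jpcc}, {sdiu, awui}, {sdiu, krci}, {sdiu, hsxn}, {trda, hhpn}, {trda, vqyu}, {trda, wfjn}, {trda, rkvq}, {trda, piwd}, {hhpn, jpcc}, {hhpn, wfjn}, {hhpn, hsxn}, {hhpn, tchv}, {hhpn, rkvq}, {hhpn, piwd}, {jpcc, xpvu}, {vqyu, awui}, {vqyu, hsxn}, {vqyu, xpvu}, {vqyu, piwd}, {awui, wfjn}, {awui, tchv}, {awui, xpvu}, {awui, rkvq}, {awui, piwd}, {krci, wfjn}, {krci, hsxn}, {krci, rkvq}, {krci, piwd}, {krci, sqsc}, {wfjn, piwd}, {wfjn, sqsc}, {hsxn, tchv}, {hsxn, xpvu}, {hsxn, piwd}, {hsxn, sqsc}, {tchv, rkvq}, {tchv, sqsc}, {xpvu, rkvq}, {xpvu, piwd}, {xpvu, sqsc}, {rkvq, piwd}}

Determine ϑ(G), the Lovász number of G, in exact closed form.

deg(nlju) = 18; N(nlju) = {fetj, uukn, ebfx, iadz, opsx, quep, xqea, irsm, dqua, tlfx, qfrw, sdiu, hhpn, jpcc, awui, krci, rkvq, piwd}.
deg(dzns) = 18; N(dzns) = {xqrn, dfvj, kpqf, lnzr, iadz, quep, xqea, ozte, irsm, dqua, sdiu, jpcc, awui, wfjn, hsxn, tchv, xpvu, piwd}.
deg(sdiu) = 18; N(sdiu) = {xlue, xqrn, fetj, dfvj, kpqf, ebfx, iadz, wend, djzs, dqua, dzns, nlju, zspk, qfrw, jpcc, awui, krci, hsxn}.
deg(trda) = 18; N(trda) = {xlue, xqrn, dfvj, kpqf, ebfx, iadz, opsx, quep, xqea, wend, bxbk, dqua, zspk, hhpn, vqyu, wfjn, rkvq, piwd}.
18-regular, N=37; strongly regular (37,18,8,9).
A has 3 distinct eigenvalues ≈ [18.0, 2.541381, -3.541381].
ϑ = −N·λ_min/(λ_max−λ_min) = −37·(-sqrt(37)/2 - 1/2)/(18−(-sqrt(37)/2 - 1/2)) = sqrt(37).
ϑ(G) ≈ 6.082763.

sqrt(37)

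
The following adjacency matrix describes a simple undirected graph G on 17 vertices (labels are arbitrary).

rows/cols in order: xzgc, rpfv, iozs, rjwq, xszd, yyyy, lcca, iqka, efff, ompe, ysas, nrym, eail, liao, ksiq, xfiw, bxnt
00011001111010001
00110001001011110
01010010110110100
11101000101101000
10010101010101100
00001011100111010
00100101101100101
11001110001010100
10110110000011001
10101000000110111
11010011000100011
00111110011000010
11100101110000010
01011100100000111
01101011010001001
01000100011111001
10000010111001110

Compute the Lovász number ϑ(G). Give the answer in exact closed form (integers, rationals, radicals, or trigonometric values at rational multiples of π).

sqrt(17)

N(lcca) = {iozs, yyyy, iqka, efff, ysas, nrym, ksiq, bxnt}, |N(lcca)| = 8.
Vertex iozs has 8 neighbors: rpfv, rjwq, lcca, efff, ompe, nrym, eail, ksiq.
Vertex rpfv has 8 neighbors: iozs, rjwq, iqka, ysas, eail, liao, ksiq, xfiw.
N(liao) = {rpfv, rjwq, xszd, yyyy, efff, ksiq, xfiw, bxnt}, |N(liao)| = 8.
Every vertex has degree 8 (N=17); strongly regular (17,8,3,4).
spec(A) ≈ [8.0, 1.5616, -2.5616] (distinct, 4 d.p.).
ϑ = −N·λ_min/(λ_max−λ_min) = −17·(-sqrt(17)/2 - 1/2)/(8−(-sqrt(17)/2 - 1/2)) = sqrt(17).
= 4.1231056… (decimal).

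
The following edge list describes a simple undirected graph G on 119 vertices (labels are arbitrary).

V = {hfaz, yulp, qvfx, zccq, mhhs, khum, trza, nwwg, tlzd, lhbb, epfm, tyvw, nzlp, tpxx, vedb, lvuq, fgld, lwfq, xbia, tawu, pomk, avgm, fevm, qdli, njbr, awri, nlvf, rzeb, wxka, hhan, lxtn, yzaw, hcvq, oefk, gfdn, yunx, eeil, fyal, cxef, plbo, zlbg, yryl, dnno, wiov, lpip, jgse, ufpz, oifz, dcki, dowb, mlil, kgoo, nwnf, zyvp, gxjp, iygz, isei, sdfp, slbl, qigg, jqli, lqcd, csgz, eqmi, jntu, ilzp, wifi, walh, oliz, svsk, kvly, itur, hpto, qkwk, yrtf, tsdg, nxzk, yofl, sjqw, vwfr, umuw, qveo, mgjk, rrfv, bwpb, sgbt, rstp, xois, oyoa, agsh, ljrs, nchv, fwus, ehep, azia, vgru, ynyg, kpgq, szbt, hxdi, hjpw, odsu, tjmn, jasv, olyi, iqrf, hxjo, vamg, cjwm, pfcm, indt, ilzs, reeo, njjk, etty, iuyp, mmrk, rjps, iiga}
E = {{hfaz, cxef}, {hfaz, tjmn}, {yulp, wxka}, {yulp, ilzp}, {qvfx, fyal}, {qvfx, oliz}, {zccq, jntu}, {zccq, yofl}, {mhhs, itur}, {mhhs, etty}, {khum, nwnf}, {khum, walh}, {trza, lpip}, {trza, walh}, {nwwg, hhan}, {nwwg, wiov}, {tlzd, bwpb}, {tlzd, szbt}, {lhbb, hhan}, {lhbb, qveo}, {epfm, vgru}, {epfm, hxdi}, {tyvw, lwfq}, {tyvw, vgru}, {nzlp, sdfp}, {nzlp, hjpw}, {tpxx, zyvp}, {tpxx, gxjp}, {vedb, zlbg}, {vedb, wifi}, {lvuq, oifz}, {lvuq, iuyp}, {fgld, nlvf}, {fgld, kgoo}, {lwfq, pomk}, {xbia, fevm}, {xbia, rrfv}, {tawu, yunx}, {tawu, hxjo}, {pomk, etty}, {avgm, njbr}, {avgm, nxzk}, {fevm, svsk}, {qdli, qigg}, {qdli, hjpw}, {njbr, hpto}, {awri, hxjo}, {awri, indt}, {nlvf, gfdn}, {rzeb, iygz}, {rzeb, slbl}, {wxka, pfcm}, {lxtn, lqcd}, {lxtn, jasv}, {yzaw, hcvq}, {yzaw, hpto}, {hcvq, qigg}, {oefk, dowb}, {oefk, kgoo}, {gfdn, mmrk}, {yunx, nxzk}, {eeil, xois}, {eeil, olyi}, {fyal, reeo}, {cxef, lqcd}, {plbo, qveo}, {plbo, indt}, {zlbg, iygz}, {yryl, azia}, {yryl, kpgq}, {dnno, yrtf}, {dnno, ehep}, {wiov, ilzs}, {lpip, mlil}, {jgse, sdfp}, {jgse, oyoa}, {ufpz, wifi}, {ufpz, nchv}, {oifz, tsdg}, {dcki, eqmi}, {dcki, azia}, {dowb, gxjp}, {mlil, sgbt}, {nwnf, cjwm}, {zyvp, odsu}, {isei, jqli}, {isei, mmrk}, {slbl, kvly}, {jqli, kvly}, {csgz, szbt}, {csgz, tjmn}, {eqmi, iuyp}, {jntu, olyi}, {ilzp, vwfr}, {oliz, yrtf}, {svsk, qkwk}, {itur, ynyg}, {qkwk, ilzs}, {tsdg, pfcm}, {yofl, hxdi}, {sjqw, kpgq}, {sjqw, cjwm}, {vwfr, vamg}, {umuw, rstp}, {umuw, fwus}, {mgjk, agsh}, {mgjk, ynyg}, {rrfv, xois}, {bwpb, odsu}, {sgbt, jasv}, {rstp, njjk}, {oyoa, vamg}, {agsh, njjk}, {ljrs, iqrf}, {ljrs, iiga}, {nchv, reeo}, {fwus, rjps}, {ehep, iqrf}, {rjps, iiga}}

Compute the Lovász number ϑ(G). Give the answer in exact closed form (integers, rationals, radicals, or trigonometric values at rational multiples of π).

N(dnno) = {yrtf, ehep}, |N(dnno)| = 2.
deg(oefk) = 2; N(oefk) = {dowb, kgoo}.
Vertex tpxx has 2 neighbors: zyvp, gxjp.
Vertex qvfx has 2 neighbors: fyal, oliz.
119-vertex 2-regular graph: a single 119-cycle (edge-transitive).
Distinct eigenvalues (to 5 d.p.): [2.0, 1.99721, 1.98886, 1.97496, 1.95556, 1.93071, 1.90047, 1.86494, 1.82422, 1.7784, 1.72763, 1.67205, 1.6118, 1.54707, 1.47802, 1.40485, 1.32776, 1.24698, 1.16272, 1.07522, 0.98472, 0.89148, 0.79575, 0.6978, 0.59791, 0.49636, 0.39342, 0.28938, 0.18454, 0.07918, -0.0264, -0.1319, -0.23704, -0.34152, -0.44504, -0.54733, -0.64808, -0.74704, -0.84391, -0.93843, -1.03033, -1.11936, -1.20527, -1.28782, -1.36678, -1.44194, -1.51307, -1.57999, -1.6425, -1.70043, -1.75363, -1.80194, -1.84522, -1.88337, -1.91626, -1.94381, -1.96595, -1.9826, -1.99373, -1.9993].
ϑ = −N·λ_min/(λ_max−λ_min) = −119·(-2*cos(pi/119))/(2−(-2*cos(pi/119))) = 119*cos(pi/119)/(cos(pi/119) + 1).
= 59.48963156… (decimal).
Sandwich: α(G)=59 ≤ ϑ(G)=119*cos(pi/119)/(cos(pi/119) + 1) ≤ χ(Ḡ)=60 (both strict).

119*cos(pi/119)/(cos(pi/119) + 1)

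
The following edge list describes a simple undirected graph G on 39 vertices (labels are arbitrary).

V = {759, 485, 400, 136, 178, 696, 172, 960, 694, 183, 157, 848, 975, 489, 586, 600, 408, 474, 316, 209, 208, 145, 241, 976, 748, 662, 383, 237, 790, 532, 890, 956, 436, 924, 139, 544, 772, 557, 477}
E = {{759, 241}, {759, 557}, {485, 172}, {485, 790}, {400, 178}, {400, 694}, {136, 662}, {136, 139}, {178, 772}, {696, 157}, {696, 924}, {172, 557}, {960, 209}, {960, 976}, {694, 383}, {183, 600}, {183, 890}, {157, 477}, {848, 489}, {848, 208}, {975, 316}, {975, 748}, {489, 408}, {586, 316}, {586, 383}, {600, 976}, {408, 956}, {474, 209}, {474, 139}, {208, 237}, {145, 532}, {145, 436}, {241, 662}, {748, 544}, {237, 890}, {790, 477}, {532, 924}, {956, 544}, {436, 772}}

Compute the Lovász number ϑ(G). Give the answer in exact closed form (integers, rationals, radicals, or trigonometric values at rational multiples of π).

N(694) = {400, 383}, |N(694)| = 2.
N(976) = {960, 600}, |N(976)| = 2.
deg(183) = 2; N(183) = {600, 890}.
deg(400) = 2; N(400) = {178, 694}.
39-vertex 2-regular graph: this is C_{39}, the 39-cycle.
Distinct eigenvalues (to 3 d.p.): [2.0, 1.974, 1.897, 1.771, 1.599, 1.385, 1.136, 0.857, 0.556, 0.241, -0.081, -0.4, -0.709, -1.0, -1.265, -1.497, -1.69, -1.84, -1.942, -1.994].
ϑ = −N·λ_min/(λ_max−λ_min) = −39·(-2*cos(pi/39))/(2−(-2*cos(pi/39))) = 39*cos(pi/39)/(cos(pi/39) + 1).
≈ 19.46833241 (to 8 d.p.).
19 ≤ 39*cos(pi/39)/(cos(pi/39) + 1) ≤ 20: both strict.

39*cos(pi/39)/(cos(pi/39) + 1)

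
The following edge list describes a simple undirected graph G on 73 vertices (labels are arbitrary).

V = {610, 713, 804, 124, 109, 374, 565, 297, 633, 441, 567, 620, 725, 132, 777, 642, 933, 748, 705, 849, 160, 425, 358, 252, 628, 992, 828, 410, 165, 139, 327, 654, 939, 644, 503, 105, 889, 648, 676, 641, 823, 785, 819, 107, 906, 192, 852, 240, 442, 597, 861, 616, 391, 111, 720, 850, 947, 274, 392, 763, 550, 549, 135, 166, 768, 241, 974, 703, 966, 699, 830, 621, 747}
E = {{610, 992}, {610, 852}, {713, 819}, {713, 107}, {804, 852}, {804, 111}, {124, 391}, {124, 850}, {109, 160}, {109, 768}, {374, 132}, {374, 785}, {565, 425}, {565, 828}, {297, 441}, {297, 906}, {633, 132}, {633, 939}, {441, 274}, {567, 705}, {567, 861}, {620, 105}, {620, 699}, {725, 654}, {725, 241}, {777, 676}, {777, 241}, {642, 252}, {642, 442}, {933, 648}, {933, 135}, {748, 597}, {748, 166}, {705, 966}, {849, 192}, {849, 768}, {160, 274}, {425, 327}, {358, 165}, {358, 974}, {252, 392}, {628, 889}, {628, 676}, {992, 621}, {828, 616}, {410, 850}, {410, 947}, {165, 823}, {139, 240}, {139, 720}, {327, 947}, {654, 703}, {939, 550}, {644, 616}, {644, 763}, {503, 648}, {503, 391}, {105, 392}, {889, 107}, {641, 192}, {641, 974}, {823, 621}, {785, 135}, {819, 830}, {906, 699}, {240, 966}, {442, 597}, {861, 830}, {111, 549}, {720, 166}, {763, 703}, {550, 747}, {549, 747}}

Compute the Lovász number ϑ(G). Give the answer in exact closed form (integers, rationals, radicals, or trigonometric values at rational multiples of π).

73*cos(pi/73)/(cos(pi/73) + 1)

deg(939) = 2; N(939) = {633, 550}.
deg(240) = 2; N(240) = {139, 966}.
Vertex 252 has 2 neighbors: 642, 392.
deg(135) = 2; N(135) = {933, 785}.
deg(v) = 2 for all v (|V|=73); this is C_{73}, the 73-cycle.
Distinct eigenvalues (to 5 d.p.): [2.0, 1.9926, 1.97044, 1.9337, 1.88263, 1.81764, 1.73918, 1.64785, 1.54431, 1.42935, 1.3038, 1.1686, 1.02474, 0.8733, 0.7154, 0.55219, 0.3849, 0.21476, 0.04303, -0.12902, -0.30011, -0.46898, -0.63438, -0.79509, -0.9499, -1.09769, -1.23734, -1.36784, -1.48821, -1.59756, -1.69508, -1.78006, -1.85185, -1.90993, -1.95388, -1.98335, -1.99815].
λ_max=2, λ_min=-2*cos(pi/73); ϑ = −73·λ_min/(λ_max−λ_min) = 73*cos(pi/73)/(cos(pi/73) + 1).
Numerically 36.4830948.
α=36, χ(Ḡ)=37; ϑ=73*cos(pi/73)/(cos(pi/73) + 1) lies between (both strict).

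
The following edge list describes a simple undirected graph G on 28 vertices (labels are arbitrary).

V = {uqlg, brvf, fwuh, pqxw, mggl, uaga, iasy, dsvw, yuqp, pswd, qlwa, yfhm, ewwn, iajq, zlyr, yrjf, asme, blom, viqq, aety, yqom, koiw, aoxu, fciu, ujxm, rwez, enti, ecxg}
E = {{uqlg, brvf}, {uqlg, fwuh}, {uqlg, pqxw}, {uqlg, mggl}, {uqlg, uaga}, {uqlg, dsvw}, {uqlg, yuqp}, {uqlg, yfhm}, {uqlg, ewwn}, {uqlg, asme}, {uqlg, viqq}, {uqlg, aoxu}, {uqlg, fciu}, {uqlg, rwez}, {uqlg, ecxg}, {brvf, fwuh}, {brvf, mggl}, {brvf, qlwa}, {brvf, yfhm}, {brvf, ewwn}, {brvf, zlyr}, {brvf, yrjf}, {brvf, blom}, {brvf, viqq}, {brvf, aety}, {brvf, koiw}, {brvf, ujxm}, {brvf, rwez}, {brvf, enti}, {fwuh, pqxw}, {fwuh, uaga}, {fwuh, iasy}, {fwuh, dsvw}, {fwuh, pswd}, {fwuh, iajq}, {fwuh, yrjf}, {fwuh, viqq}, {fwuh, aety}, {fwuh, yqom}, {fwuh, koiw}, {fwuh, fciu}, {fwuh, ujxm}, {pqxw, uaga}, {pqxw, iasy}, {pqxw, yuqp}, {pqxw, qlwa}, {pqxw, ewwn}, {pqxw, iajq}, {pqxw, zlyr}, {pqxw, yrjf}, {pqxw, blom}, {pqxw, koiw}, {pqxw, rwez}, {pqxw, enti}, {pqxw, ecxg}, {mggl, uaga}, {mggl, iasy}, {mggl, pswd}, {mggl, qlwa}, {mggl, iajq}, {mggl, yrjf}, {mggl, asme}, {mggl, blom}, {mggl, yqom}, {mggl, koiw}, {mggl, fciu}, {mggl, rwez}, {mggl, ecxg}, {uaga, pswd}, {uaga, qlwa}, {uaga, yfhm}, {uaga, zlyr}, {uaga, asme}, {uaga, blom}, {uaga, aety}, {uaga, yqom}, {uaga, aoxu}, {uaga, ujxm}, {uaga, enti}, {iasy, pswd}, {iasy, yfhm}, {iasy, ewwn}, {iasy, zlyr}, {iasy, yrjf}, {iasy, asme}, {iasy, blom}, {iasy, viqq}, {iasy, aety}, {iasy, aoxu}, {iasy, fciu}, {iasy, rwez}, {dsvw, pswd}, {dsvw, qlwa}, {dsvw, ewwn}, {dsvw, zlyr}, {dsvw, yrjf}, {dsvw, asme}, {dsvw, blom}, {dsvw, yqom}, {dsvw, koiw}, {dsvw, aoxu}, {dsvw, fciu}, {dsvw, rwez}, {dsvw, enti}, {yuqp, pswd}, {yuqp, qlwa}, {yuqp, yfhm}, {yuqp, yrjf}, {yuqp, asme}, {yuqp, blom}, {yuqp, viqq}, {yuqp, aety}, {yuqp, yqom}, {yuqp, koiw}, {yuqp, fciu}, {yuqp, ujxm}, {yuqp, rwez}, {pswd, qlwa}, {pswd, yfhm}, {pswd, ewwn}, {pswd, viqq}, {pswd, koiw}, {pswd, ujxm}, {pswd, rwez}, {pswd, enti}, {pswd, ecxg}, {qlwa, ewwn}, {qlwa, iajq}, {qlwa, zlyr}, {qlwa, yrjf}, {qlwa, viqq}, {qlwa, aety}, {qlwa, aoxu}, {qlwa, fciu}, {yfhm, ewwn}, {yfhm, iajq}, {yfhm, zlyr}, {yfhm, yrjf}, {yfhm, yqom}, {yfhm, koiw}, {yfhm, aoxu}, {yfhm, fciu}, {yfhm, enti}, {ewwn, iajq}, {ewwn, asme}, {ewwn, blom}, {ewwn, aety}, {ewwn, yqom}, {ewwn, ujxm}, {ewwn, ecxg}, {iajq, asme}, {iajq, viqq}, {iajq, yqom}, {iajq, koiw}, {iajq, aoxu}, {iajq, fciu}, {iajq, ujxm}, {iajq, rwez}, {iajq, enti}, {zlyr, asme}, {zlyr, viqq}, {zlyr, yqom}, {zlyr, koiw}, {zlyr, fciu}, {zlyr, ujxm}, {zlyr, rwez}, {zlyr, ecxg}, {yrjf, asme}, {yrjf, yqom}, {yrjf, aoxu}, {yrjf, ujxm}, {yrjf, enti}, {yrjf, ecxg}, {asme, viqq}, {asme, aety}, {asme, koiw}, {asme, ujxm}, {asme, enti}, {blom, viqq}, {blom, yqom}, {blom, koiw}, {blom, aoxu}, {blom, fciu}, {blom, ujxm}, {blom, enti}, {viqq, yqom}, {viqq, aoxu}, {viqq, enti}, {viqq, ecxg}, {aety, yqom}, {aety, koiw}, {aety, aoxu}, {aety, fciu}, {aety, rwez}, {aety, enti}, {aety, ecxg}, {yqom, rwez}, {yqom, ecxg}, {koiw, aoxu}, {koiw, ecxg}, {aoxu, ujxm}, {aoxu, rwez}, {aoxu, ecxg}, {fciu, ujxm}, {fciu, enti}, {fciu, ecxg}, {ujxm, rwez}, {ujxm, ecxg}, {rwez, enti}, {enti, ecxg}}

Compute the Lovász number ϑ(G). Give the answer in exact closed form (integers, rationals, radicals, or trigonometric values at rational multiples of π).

7

Vertex iasy has 15 neighbors: fwuh, pqxw, mggl, pswd, yfhm, ewwn, zlyr, yrjf, asme, blom, viqq, aety, aoxu, fciu, rwez.
Vertex aoxu has 15 neighbors: uqlg, uaga, iasy, dsvw, qlwa, yfhm, iajq, yrjf, blom, viqq, aety, koiw, ujxm, rwez, ecxg.
N(iajq) = {fwuh, pqxw, mggl, qlwa, yfhm, ewwn, asme, viqq, yqom, koiw, aoxu, fciu, ujxm, rwez, enti}, |N(iajq)| = 15.
deg(brvf) = 15; N(brvf) = {uqlg, fwuh, mggl, qlwa, yfhm, ewwn, zlyr, yrjf, blom, viqq, aety, koiw, ujxm, rwez, enti}.
deg(v) = 15 for all v (|V|=28); Kneser-type, 2-subsets of [8].
spec(A) ≈ [15.0, 1.0, -5.0] (distinct, 3 d.p.).
λ_max=15, λ_min=-5; ϑ = −28·λ_min/(λ_max−λ_min) = 7.
= 7.0000000… (decimal).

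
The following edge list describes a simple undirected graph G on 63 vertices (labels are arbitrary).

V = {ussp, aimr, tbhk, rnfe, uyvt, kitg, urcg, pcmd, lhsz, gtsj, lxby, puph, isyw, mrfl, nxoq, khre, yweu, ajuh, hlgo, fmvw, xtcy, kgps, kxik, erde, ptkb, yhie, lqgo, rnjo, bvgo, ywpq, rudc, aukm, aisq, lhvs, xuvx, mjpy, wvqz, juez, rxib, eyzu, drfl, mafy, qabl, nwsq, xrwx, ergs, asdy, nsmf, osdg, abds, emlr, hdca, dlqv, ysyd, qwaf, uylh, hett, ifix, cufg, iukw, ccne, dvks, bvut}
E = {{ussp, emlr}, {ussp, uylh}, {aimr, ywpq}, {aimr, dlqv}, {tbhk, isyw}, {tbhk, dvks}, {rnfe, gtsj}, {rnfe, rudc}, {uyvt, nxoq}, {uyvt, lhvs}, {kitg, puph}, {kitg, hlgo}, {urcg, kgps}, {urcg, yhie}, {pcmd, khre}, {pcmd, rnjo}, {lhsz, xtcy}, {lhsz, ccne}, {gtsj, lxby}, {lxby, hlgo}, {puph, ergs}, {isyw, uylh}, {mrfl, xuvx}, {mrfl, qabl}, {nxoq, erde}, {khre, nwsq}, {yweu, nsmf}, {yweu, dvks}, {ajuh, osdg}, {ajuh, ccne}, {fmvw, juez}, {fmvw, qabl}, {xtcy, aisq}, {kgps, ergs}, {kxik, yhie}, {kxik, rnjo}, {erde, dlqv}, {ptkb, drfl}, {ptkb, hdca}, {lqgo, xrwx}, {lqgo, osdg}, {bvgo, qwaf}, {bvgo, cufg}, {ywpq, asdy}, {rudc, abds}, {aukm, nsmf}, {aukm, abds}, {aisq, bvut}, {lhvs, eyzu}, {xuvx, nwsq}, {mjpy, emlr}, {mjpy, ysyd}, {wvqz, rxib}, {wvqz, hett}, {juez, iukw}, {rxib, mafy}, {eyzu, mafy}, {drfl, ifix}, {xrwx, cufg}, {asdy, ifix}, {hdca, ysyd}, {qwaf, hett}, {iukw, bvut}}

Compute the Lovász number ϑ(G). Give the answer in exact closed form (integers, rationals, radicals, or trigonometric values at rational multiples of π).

N(eyzu) = {lhvs, mafy}, |N(eyzu)| = 2.
N(bvgo) = {qwaf, cufg}, |N(bvgo)| = 2.
N(ajuh) = {osdg, ccne}, |N(ajuh)| = 2.
deg(bvut) = 2; N(bvut) = {aisq, iukw}.
G on 63 vertices is 2-regular; this is C_{63}, the 63-cycle.
spec(A) ≈ [2.0, 1.99, 1.96, 1.911, 1.843, 1.756, 1.652, 1.532, 1.396, 1.247, 1.085, 0.912, 0.731, 0.542, 0.347, 0.149, -0.05, -0.249, -0.445, -0.637, -0.823, -1.0, -1.167, -1.323, -1.466, -1.594, -1.707, -1.802, -1.879, -1.938, -1.978, -1.998] (distinct, 3 d.p.).
−63·(-2*cos(pi/63)) / ((2)−(-2*cos(pi/63))) = 63*cos(pi/63)/(cos(pi/63) + 1) = ϑ(G).
ϑ(G) ≈ 31.48040933.
Check 31 ≤ 63*cos(pi/63)/(cos(pi/63) + 1) ≤ 32: both strict.

63*cos(pi/63)/(cos(pi/63) + 1)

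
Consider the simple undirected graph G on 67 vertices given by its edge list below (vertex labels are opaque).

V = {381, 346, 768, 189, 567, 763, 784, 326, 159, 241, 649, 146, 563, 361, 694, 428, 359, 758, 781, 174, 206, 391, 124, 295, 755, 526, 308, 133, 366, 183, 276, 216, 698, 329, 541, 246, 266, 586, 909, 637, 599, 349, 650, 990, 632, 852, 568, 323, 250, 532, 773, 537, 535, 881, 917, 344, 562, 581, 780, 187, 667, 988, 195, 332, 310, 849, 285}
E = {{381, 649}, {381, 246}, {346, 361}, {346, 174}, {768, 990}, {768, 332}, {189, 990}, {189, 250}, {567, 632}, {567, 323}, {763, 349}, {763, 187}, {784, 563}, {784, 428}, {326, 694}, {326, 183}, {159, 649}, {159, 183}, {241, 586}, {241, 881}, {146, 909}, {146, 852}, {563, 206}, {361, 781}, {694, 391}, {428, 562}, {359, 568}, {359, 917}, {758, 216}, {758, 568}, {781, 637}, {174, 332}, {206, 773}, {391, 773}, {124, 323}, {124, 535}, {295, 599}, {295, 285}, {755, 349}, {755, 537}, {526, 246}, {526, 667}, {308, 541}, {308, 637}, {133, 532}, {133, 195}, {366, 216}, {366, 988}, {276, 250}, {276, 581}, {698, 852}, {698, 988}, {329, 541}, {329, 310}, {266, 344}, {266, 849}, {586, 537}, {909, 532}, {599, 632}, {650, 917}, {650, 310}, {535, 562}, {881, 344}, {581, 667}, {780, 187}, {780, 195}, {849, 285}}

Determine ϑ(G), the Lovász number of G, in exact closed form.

deg(637) = 2; N(637) = {781, 308}.
N(599) = {295, 632}, |N(599)| = 2.
Vertex 780 has 2 neighbors: 187, 195.
deg(250) = 2; N(250) = {189, 276}.
G on 67 vertices is 2-regular; connected 2-regular on 67 ⇒ C_{67}.
The 34 distinct eigenvalues: [2.0, 1.99121, 1.96493, 1.92137, 1.86093, 1.78414, 1.69166, 1.58432, 1.46306, 1.32894, 1.18314, 1.02695, 0.86173, 0.68893, 0.51009, 0.32675, 0.14055, -0.04689, -0.23391, -0.41888, -0.60017, -0.77618, -0.94538, -1.10626, -1.25743, -1.39754, -1.52537, -1.6398, -1.73981, -1.82454, -1.89323, -1.94529, -1.98025, -1.9978].
Lovász (edge-transitive): ϑ = −67·(-2*cos(pi/67))/((2)−(-2*cos(pi/67))) = 67*cos(pi/67)/(cos(pi/67) + 1).
= 33.4815798… (decimal).
α=33, χ(Ḡ)=34; ϑ=67*cos(pi/67)/(cos(pi/67) + 1) lies between (both strict).

67*cos(pi/67)/(cos(pi/67) + 1)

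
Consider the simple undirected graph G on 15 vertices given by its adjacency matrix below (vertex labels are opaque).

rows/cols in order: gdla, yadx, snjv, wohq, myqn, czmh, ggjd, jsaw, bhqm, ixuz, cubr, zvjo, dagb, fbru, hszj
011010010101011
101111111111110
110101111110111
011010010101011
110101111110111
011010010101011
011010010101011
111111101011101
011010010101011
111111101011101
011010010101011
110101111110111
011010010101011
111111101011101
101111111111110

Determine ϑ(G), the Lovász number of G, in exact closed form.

7

Vertex wohq has 8 neighbors: yadx, snjv, myqn, jsaw, ixuz, zvjo, fbru, hszj.
N(dagb) = {yadx, snjv, myqn, jsaw, ixuz, zvjo, fbru, hszj}, |N(dagb)| = 8.
deg(snjv) = 12; N(snjv) = {gdla, yadx, wohq, czmh, ggjd, jsaw, bhqm, ixuz, cubr, dagb, fbru, hszj}.
N(ixuz) = {gdla, yadx, snjv, wohq, myqn, czmh, ggjd, bhqm, cubr, zvjo, dagb, hszj}, |N(ixuz)| = 12.
K_{7,3,3,2} (perfect); ϑ(G) = α(G) = max{7,3,3,2} = 7.
≈ 7.000000000 (to 9 d.p.).
α=7, χ(Ḡ)=7; ϑ=7 lies between (collapsed).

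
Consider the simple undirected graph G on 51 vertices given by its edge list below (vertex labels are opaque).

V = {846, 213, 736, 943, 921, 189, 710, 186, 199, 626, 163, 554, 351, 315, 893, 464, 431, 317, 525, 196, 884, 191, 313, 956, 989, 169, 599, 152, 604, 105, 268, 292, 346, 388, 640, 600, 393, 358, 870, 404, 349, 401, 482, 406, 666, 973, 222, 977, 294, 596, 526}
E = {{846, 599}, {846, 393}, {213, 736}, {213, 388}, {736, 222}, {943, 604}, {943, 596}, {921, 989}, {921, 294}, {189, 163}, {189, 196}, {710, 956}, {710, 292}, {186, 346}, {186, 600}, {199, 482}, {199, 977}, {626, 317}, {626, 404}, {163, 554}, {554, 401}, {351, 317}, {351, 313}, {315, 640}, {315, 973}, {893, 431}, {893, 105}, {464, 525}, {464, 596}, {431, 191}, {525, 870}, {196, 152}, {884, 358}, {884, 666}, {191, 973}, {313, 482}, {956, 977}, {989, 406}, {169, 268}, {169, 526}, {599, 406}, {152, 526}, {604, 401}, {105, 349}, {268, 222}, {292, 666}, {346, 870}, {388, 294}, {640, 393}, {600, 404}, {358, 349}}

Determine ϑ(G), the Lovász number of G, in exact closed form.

Vertex 943 has 2 neighbors: 604, 596.
Vertex 105 has 2 neighbors: 893, 349.
N(349) = {105, 358}, |N(349)| = 2.
N(431) = {893, 191}, |N(431)| = 2.
Every vertex has degree 2 (N=51); connected 2-regular on 51 ⇒ C_{51}.
spec(A) ≈ [2.0, 1.984841, 1.939594, 1.864944, 1.762024, 1.632394, 1.478018, 1.301237, 1.10473, 0.891477, 0.66471, 0.427866, 0.184537, -0.06159, -0.306783, -0.547326, -0.779572, -1.0, -1.205269, -1.392268, -1.558161, -1.700434, -1.816931, -1.905884, -1.965946, -1.996207] (distinct, 6 d.p.).
ϑ = −N·λ_min/(λ_max−λ_min) = −51·(-2*cos(pi/51))/(2−(-2*cos(pi/51))) = 51*cos(pi/51)/(cos(pi/51) + 1).
= 25.4757945… (decimal).
Check 25 ≤ 51*cos(pi/51)/(cos(pi/51) + 1) ≤ 26: both strict.

51*cos(pi/51)/(cos(pi/51) + 1)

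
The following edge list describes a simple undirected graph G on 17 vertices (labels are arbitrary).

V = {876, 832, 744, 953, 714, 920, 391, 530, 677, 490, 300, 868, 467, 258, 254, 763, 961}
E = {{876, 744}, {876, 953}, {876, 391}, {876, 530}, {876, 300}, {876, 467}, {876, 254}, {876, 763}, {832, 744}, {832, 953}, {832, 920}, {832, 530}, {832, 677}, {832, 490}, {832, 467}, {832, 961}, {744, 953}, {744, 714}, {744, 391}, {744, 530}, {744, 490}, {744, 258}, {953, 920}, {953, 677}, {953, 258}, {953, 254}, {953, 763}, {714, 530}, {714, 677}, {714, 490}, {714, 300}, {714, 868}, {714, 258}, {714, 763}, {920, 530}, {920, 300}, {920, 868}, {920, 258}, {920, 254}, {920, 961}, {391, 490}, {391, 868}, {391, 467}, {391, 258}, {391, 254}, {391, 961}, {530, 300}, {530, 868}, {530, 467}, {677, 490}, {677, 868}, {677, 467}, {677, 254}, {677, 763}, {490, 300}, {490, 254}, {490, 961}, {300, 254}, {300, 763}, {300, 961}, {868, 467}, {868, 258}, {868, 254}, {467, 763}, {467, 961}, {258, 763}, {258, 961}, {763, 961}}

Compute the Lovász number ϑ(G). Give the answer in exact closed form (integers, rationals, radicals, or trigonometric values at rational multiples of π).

N(744) = {876, 832, 953, 714, 391, 530, 490, 258}, |N(744)| = 8.
N(258) = {744, 953, 714, 920, 391, 868, 763, 961}, |N(258)| = 8.
deg(868) = 8; N(868) = {714, 920, 391, 530, 677, 467, 258, 254}.
N(391) = {876, 744, 490, 868, 467, 258, 254, 961}, |N(391)| = 8.
Every vertex has degree 8 (N=17); Paley(17): SR with (k,λ,μ)=(8,3,4).
The 3 distinct eigenvalues: [8.0, 1.562, -2.562].
λ_max=8, λ_min=-sqrt(17)/2 - 1/2; ϑ = −17·λ_min/(λ_max−λ_min) = sqrt(17).
ϑ(G) ≈ 4.123105626.

sqrt(17)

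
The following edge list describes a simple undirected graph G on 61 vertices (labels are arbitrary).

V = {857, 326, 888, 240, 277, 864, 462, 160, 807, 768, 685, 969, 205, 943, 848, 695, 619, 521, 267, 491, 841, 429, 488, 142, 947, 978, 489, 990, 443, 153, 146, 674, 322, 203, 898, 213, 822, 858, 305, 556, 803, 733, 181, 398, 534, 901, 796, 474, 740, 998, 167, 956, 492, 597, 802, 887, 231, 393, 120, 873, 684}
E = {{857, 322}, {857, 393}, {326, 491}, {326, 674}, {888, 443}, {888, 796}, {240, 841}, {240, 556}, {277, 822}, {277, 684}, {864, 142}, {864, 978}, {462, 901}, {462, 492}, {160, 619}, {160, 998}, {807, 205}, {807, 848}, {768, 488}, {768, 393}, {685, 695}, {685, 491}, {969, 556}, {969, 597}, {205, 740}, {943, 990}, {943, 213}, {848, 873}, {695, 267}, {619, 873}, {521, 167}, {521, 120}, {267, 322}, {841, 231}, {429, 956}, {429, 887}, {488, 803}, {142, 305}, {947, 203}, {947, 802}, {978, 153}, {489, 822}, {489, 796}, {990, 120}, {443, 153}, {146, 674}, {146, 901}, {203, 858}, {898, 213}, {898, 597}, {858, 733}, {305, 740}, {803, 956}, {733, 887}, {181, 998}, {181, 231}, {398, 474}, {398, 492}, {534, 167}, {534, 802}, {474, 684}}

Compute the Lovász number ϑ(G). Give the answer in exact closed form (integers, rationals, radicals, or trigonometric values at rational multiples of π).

deg(322) = 2; N(322) = {857, 267}.
deg(521) = 2; N(521) = {167, 120}.
Vertex 898 has 2 neighbors: 213, 597.
N(803) = {488, 956}, |N(803)| = 2.
deg(v) = 2 for all v (|V|=61); a single 61-cycle (edge-transitive).
Distinct eigenvalues (to 4 d.p.): [2.0, 1.9894, 1.9577, 1.9053, 1.8326, 1.7406, 1.6301, 1.5023, 1.3585, 1.2004, 1.0296, 0.8478, 0.6571, 0.4594, 0.2568, 0.0515, -0.1544, -0.3586, -0.559, -0.7535, -0.94, -1.1165, -1.2812, -1.4323, -1.5682, -1.6876, -1.789, -1.8714, -1.9341, -1.9762, -1.9973].
Lovász (edge-transitive): ϑ = −61·(-2*cos(pi/61))/((2)−(-2*cos(pi/61))) = 61*cos(pi/61)/(cos(pi/61) + 1).
Numerically 30.4798.
Lovász sandwich 30 ≤ 61*cos(pi/61)/(cos(pi/61) + 1) ≤ 31: both strict.

61*cos(pi/61)/(cos(pi/61) + 1)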